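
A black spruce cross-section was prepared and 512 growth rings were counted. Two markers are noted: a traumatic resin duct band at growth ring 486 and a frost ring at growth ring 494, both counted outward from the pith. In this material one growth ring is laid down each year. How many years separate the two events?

8 years

Separation: 494 − 486 = 8 growth rings.
At one growth ring per year, 8 years elapsed between them.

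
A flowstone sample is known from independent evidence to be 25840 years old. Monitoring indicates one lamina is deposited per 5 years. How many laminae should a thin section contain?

At 5 years per lamina, 25840 / 5 = 5168 laminae are expected.
So 5168 laminae should be present.

5168 laminae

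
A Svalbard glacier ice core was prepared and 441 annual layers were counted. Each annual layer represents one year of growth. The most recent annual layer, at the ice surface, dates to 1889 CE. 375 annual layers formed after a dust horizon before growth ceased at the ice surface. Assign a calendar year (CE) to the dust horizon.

There are 375 annual layers younger than the dust horizon.
Counting back 375 years from 1889 CE places the dust horizon in 1889 − 375 = 1514 CE.

1514 CE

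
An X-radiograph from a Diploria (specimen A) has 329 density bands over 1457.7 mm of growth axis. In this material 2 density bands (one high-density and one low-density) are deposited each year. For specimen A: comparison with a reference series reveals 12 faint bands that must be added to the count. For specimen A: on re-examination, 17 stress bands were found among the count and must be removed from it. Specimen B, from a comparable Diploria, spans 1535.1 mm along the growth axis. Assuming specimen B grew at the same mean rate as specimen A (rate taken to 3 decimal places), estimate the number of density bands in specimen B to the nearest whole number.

Specimen A: adjusted count: 329 − 17 + 12 = 324 density bands.
Specimen A: with 2 density bands per year, 324 / 2 = 162 years.
A: Extension rate ≈ 1457.7 / 162 = 8.998 mm per year.
For B, 1535.1 / 8.998 = 170.60 years; at 2 density bands per year that is 170.60 × 2 ≈ 341 density bands.

341 density bands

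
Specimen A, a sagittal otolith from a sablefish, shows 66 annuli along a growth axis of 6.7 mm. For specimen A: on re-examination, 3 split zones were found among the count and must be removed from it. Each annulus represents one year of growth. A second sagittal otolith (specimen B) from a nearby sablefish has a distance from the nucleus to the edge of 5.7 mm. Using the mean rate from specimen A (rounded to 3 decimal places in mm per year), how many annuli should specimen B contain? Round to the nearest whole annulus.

Specimen A: true annulus count = 66 − 3 = 63.
A: Extension rate ≈ 6.7 / 63 = 0.106 mm/year.
B spans 5.7 / 0.106 = 53.77 years ≈ 54 annuli.

54 annuli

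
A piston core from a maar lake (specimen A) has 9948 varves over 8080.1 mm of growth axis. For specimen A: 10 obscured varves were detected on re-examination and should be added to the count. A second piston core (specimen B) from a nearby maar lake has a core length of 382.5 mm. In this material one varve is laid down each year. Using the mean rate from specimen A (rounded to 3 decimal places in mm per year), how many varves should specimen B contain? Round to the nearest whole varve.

Specimen A: true varve count = 9948 + 10 = 9958.
A: 8080.1 mm over 9958 years gives 8080.1 / 9958 ≈ 0.811 mm/yr.
B spans 382.5 / 0.811 = 471.64 years ≈ 472 varves.

472 varves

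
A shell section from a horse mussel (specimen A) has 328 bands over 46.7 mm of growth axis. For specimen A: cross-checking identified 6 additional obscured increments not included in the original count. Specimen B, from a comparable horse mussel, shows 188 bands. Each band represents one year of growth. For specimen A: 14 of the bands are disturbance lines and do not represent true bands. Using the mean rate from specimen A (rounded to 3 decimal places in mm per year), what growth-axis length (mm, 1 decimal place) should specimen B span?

27.4 mm

Specimen A: adjusted count: 328 − 14 + 6 = 320 bands.
A: Mean rate = 46.7 mm / 320 years ≈ 0.146 mm/year.
For B, 0.146 mm/year × 188 years = 27.4 mm.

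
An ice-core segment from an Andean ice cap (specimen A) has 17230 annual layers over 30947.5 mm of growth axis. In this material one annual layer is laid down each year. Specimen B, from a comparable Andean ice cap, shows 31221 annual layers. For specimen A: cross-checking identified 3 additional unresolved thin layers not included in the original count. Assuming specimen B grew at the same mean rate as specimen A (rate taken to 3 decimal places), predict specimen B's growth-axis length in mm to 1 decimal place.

Specimen A: after corrections the count is 17230 + 3 = 17233 annual layers.
A: 30947.5 mm over 17233 years gives 30947.5 / 17233 ≈ 1.796 mm/yr.
B's length ≈ 1.796 × 31221 = 56072.9 mm.

56072.9 mm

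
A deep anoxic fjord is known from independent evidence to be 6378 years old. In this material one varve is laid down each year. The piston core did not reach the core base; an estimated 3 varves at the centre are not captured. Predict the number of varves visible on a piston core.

At one varve per year, 6378 years correspond to 6378 varves.
6378 − 3 missed = 6375 varves expected in the prepared section.

6375 varves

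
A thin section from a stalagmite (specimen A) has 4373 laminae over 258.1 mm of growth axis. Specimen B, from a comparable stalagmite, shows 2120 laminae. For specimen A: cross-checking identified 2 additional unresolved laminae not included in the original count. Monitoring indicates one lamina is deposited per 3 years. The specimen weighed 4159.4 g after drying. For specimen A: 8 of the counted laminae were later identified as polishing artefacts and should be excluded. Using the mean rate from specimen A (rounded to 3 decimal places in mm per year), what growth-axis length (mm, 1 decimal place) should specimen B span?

127.2 mm

Specimen A: after corrections the count is 4373 − 8 + 2 = 4367 laminae.
Specimen A: at 3 years per lamina, 4367 × 3 = 13101 years.
A: Extension rate ≈ 258.1 / 13101 = 0.020 mm per year.
Specimen B: at 3 years per lamina, 2120 × 3 = 6360 years. Length of B = 0.020 × 6360 = 127.2 mm.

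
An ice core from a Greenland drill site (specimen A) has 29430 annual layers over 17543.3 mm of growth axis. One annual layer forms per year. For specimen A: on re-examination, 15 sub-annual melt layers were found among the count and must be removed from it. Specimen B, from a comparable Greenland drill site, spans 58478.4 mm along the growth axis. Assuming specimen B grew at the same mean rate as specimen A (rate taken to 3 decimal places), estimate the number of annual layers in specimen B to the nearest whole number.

98118 annual layers

Specimen A: adjusted count: 29430 − 15 = 29415 annual layers.
A: 17543.3 mm over 29415 years gives 17543.3 / 29415 ≈ 0.596 mm per year.
B spans 58478.4 / 0.596 = 98118.12 years ≈ 98118 annual layers.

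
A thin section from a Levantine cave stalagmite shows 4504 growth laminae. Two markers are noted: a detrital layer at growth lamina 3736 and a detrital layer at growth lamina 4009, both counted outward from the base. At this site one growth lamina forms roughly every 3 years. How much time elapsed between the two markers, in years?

Separation: 4009 − 3736 = 273 growth laminae.
At 3 years per growth lamina, 273 × 3 = 819 years.

819 yr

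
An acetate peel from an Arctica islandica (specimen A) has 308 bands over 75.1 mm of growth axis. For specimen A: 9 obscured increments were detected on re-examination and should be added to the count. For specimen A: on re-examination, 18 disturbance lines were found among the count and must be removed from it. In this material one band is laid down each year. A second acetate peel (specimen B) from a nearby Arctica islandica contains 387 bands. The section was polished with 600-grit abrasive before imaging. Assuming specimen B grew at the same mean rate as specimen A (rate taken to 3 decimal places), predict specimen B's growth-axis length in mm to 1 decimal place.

Specimen A: correcting the raw count gives 308 − 18 + 9 = 299 true bands.
A: Mean rate = 75.1 mm / 299 years ≈ 0.251 mm per year.
For B, 0.251 mm/year × 387 years = 97.1 mm.

97.1 mm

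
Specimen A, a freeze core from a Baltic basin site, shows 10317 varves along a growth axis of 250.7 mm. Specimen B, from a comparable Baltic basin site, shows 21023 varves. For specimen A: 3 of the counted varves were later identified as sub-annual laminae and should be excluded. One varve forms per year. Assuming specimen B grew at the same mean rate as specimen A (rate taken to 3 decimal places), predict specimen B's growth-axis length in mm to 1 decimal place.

504.6 mm

Specimen A: true varve count = 10317 − 3 = 10314.
A: Extension rate ≈ 250.7 / 10314 = 0.024 mm per year.
For B, 0.024 mm/year × 21023 years = 504.6 mm.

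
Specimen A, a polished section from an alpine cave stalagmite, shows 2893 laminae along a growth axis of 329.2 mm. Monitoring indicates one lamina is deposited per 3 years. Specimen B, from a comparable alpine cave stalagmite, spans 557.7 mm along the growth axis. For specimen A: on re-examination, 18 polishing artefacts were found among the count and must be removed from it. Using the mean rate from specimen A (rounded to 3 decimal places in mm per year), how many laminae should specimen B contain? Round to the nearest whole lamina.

4892 laminae

Specimen A: after corrections the count is 2893 − 18 = 2875 laminae.
Specimen A: at 3 years per lamina, 2875 × 3 = 8625 years.
A: Extension rate ≈ 329.2 / 8625 = 0.038 mm/yr.
B spans 557.7 / 0.038 = 14676.32 years; at 3 years per lamina that is 14676.32 / 3 ≈ 4892 laminae.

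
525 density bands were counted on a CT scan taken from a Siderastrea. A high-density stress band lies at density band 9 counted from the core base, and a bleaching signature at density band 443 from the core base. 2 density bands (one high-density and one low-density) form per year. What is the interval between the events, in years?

Separation: 443 − 9 = 434 density bands.
With 2 density bands per year, 434 / 2 = 217 years.

217 years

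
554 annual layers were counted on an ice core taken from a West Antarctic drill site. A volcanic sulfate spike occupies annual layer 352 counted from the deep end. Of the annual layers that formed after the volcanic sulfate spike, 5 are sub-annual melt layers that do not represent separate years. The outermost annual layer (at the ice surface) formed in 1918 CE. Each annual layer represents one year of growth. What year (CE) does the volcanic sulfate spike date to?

The volcanic sulfate spike sits at annual layer 352 from the deep end, so 554 − 352 = 202 annual layers formed after it.
Removing the 5 false annual layers leaves 202 − 5 = 197 true annual layers beyond the volcanic sulfate spike.
The annual layer at the ice surface is 1918 CE, so the volcanic sulfate spike dates to 1918 − 197 = 1721 CE.

1721 CE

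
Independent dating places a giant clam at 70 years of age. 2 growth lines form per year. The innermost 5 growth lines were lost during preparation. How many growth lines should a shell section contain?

With 2 growth lines per year, 70 years would produce 70 × 2 = 140 growth lines.
Subtracting the 5 growth lines not captured gives 140 − 5 = 135 growth lines in the record.

135 growth lines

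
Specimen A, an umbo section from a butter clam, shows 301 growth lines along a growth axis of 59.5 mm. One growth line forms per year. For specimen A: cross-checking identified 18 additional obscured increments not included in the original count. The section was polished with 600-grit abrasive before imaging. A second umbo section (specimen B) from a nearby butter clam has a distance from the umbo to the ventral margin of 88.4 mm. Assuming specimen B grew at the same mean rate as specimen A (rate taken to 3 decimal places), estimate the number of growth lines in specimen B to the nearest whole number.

473 growth lines

Specimen A: correcting the raw count gives 301 + 18 = 319 true growth lines.
A: Extension rate ≈ 59.5 / 319 = 0.187 mm per year.
B spans 88.4 / 0.187 = 472.73 years ≈ 473 growth lines.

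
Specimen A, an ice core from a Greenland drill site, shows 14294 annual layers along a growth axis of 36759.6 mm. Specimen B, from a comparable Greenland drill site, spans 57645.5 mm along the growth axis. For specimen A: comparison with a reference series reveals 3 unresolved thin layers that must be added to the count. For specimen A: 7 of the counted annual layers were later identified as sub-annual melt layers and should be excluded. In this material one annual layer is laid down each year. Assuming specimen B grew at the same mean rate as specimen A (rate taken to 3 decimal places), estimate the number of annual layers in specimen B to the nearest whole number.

22413 annual layers

Specimen A: correcting the raw count gives 14294 − 7 + 3 = 14290 true annual layers.
A: 36759.6 mm over 14290 years gives 36759.6 / 14290 ≈ 2.572 mm per year.
B spans 57645.5 / 2.572 = 22412.71 years ≈ 22413 annual layers.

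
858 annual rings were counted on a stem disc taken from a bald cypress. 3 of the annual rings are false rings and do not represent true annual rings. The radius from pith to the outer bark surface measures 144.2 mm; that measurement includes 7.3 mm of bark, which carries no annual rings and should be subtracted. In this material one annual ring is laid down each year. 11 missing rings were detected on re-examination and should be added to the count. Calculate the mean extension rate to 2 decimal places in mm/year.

True annual ring count = 858 − 3 + 11 = 866.
The growth record spans 144.2 − 7.3 = 136.9 mm.
136.9 mm over 866 years gives 136.9 / 866 ≈ 0.16 mm/year.

0.16 mm/year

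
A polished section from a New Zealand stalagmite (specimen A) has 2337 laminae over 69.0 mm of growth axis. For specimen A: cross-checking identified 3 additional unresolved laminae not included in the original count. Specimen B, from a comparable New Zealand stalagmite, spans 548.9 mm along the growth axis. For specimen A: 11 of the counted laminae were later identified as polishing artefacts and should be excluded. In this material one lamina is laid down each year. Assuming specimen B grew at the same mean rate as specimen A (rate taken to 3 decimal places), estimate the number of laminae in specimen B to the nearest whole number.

Specimen A: true lamina count = 2337 − 11 + 3 = 2329.
A: Mean rate = 69.0 mm / 2329 years ≈ 0.030 mm/year.
B spans 548.9 / 0.030 = 18296.67 years ≈ 18297 laminae.

18297 laminae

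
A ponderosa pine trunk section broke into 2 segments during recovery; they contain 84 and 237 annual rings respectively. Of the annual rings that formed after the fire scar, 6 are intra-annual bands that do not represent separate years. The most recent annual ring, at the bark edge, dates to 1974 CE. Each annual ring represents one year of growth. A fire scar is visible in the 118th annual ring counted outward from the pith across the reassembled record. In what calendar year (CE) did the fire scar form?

Total annual rings = 84 + 237 = 321.
Between annual ring 118 and the bark edge there are 321 − 118 = 203 annual rings.
Excluding 6 false annual rings: 203 − 6 = 197.
Counting back 197 years from 1974 CE places the fire scar in 1974 − 197 = 1777 CE.

1777 CE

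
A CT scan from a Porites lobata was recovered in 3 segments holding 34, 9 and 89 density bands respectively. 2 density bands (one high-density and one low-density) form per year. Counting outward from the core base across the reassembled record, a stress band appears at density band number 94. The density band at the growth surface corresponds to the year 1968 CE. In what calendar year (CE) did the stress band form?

Total density bands = 34 + 9 + 89 = 132.
Between density band 94 and the growth surface there are 132 − 94 = 38 density bands.
38 density bands at 2 per year is 38 / 2 = 19 years.
Counting back 19 years from 1968 CE places the stress band in 1968 − 19 = 1949 CE.

1949 CE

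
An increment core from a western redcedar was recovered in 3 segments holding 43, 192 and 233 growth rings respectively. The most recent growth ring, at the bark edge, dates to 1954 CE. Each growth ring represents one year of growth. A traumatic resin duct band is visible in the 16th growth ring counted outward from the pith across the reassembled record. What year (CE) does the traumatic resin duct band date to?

Total growth rings = 43 + 192 + 233 = 468.
Between growth ring 16 and the bark edge there are 468 − 16 = 452 growth rings.
1954 − 452 = 1502 CE.

1502 CE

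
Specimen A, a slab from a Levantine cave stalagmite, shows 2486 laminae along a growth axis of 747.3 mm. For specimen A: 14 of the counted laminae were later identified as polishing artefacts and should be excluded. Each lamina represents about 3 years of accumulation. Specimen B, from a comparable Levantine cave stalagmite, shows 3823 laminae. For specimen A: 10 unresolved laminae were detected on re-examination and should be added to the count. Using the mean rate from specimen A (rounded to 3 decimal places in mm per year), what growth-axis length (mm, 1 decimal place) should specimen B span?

1146.9 mm

Specimen A: after corrections the count is 2486 − 14 + 10 = 2482 laminae.
Specimen A: 2482 laminae at 3 years each span 2482 × 3 = 7446 years.
A: Mean rate = 747.3 mm / 7446 years ≈ 0.100 mm per year.
Specimen B: multiplying by 3 years per lamina: 3823 × 3 = 11469 years. For B, 0.100 mm/year × 11469 years = 1146.9 mm.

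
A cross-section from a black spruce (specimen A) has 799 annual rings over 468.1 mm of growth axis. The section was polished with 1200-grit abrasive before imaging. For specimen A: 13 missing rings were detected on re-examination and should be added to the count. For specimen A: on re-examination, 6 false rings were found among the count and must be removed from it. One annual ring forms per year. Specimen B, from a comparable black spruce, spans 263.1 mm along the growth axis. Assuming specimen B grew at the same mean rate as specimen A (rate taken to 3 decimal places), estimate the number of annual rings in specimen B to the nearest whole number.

453 annual rings

Specimen A: adjusted count: 799 − 6 + 13 = 806 annual rings.
A: 468.1 mm over 806 years gives 468.1 / 806 ≈ 0.581 mm/year.
For B, 263.1 / 0.581 = 452.84 years ≈ 453 annual rings.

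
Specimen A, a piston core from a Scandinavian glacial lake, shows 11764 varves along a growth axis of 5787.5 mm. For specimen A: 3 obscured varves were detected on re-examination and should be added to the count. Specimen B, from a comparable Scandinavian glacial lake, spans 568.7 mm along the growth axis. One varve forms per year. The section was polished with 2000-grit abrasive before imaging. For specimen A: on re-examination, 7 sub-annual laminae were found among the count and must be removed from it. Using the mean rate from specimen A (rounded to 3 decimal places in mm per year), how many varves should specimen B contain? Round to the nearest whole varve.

Specimen A: true varve count = 11764 − 7 + 3 = 11760.
A: Extension rate ≈ 5787.5 / 11760 = 0.492 mm/yr.
Specimen B: 568.7 mm / 0.492 mm per year = 1155.89 years ≈ 1156 varves.

1156 varves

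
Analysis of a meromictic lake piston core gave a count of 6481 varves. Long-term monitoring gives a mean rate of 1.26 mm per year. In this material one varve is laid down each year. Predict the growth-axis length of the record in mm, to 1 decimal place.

8166.1 mm

6481 years of growth are recorded.
6481 years at 1.26 mm/year gives 1.26 × 6481 = 8166.1 mm.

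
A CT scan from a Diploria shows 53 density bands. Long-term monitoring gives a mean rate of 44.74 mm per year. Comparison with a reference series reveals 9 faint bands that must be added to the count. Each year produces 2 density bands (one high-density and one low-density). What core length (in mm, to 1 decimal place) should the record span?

1386.9 mm

Correcting the raw count gives 53 + 9 = 62 true density bands.
With 2 density bands per year, 62 / 2 = 31 years.
Length ≈ 44.74 × 31 = 1386.9 mm.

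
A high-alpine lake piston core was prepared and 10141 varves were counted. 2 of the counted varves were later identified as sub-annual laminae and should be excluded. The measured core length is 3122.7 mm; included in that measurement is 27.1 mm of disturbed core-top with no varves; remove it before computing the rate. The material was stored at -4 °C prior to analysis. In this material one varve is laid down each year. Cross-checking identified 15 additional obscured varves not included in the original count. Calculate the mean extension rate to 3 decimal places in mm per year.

0.305 mm per year

Correcting the raw count gives 10141 − 2 + 15 = 10154 true varves.
The growth record spans 3122.7 − 27.1 = 3095.6 mm.
Mean rate = 3095.6 mm / 10154 years ≈ 0.305 mm per year.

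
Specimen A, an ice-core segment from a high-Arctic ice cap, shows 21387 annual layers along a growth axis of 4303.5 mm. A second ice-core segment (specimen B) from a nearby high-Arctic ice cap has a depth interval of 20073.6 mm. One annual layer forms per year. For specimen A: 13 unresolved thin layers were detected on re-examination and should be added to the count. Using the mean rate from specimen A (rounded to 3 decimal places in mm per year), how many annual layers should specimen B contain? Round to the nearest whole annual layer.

Specimen A: correcting the raw count gives 21387 + 13 = 21400 true annual layers.
A: 4303.5 mm over 21400 years gives 4303.5 / 21400 ≈ 0.201 mm per year.
B spans 20073.6 / 0.201 = 99868.66 years ≈ 99869 annual layers.

99869 annual layers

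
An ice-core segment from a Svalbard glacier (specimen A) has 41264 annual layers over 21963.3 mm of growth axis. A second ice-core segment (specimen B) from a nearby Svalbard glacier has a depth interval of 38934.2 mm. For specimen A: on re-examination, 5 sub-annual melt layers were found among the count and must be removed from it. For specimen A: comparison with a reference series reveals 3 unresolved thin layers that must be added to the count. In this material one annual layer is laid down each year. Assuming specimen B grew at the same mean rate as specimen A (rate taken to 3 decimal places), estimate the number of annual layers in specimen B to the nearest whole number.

73185 annual layers

Specimen A: after corrections the count is 41264 − 5 + 3 = 41262 annual layers.
A: Extension rate ≈ 21963.3 / 41262 = 0.532 mm per year.
B spans 38934.2 / 0.532 = 73184.59 years ≈ 73185 annual layers.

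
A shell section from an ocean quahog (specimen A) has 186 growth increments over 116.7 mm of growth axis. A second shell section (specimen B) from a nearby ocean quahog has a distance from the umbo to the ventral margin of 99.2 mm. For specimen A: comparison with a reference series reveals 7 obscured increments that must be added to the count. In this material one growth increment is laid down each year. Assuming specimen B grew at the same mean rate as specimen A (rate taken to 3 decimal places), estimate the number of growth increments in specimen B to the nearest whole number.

Specimen A: adjusted count: 186 + 7 = 193 growth increments.
A: 116.7 mm over 193 years gives 116.7 / 193 ≈ 0.605 mm/yr.
Specimen B: 99.2 mm / 0.605 mm per year = 163.97 years ≈ 164 growth increments.

164 growth increments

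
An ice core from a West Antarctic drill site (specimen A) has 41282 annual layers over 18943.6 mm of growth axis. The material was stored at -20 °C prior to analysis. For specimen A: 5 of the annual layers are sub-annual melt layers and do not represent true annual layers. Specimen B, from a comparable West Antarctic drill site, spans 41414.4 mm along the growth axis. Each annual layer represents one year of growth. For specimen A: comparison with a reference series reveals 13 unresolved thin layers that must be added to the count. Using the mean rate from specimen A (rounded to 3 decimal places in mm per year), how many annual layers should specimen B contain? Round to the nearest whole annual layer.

Specimen A: correcting the raw count gives 41282 − 5 + 13 = 41290 true annual layers.
A: 18943.6 mm over 41290 years gives 18943.6 / 41290 ≈ 0.459 mm per year.
Specimen B: 41414.4 mm / 0.459 mm per year = 90227.45 years ≈ 90227 annual layers.

90227 annual layers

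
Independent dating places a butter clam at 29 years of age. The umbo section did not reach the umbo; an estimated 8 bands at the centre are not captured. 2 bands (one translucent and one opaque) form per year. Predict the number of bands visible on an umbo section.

50 bands

29 years at 2 bands per year gives 29 × 2 = 58 bands.
58 − 8 missed = 50 bands expected in the prepared section.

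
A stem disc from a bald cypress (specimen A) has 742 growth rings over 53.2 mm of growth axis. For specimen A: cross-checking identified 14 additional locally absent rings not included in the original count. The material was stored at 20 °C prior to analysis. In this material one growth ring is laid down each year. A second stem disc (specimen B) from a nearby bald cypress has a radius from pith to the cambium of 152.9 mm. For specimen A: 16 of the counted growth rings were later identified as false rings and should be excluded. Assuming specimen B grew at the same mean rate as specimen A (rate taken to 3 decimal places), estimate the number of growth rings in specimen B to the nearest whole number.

Specimen A: true growth ring count = 742 − 16 + 14 = 740.
A: 53.2 mm over 740 years gives 53.2 / 740 ≈ 0.072 mm per year.
For B, 152.9 / 0.072 = 2123.61 years ≈ 2124 growth rings.

2124 growth rings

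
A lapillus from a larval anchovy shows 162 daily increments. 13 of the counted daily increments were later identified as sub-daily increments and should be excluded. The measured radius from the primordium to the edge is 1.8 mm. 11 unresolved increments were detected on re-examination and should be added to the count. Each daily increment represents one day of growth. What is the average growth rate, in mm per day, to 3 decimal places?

True daily increment count = 162 − 13 + 11 = 160.
Mean rate = 1.8 mm / 160 days ≈ 0.011 mm per day.

0.011 mm per day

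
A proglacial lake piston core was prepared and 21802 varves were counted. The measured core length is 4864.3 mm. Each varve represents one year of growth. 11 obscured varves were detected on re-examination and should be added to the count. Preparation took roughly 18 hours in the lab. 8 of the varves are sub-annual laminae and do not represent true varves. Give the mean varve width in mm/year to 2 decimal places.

0.22 mm/year

After corrections the count is 21802 − 8 + 11 = 21805 varves.
Mean rate = 4864.3 mm / 21805 years ≈ 0.22 mm/year.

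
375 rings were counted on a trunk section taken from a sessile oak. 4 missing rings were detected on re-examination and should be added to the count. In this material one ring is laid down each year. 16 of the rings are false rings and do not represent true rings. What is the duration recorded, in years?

Adjusted count: 375 − 16 + 4 = 363 rings.
With a one-to-one ring periodicity this is 363 years.

363 yr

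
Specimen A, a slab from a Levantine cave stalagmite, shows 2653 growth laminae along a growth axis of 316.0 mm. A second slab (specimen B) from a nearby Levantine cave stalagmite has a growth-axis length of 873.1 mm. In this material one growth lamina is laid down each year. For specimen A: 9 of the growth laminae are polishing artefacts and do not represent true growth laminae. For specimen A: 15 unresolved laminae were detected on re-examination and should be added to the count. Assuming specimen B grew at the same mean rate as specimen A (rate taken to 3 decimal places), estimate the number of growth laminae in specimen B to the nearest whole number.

7337 growth laminae

Specimen A: correcting the raw count gives 2653 − 9 + 15 = 2659 true growth laminae.
A: Mean rate = 316.0 mm / 2659 years ≈ 0.119 mm per year.
B spans 873.1 / 0.119 = 7336.97 years ≈ 7337 growth laminae.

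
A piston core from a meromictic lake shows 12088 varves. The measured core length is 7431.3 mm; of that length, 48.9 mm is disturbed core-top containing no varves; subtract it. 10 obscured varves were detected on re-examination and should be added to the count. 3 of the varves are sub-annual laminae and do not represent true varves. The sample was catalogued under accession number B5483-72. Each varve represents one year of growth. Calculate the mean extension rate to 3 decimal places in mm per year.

0.610 mm per year

Adjusted count: 12088 − 3 + 10 = 12095 varves.
Net length = 7431.3 − 48.9 = 7382.4 mm.
7382.4 mm over 12095 years gives 7382.4 / 12095 ≈ 0.610 mm per year.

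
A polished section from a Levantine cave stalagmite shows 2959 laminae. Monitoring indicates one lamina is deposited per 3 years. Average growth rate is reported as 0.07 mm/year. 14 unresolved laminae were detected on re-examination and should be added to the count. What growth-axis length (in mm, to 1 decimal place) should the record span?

624.3 mm

Adjusted count: 2959 + 14 = 2973 laminae.
2973 laminae at 3 years each span 2973 × 3 = 8919 years.
Predicted length = 0.07 mm/year × 8919 years = 624.3 mm.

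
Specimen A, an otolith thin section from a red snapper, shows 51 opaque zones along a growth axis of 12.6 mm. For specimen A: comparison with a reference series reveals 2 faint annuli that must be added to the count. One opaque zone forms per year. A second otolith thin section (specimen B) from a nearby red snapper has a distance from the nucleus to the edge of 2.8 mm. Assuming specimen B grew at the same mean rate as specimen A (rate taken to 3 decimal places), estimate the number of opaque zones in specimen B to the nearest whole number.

12 opaque zones

Specimen A: true opaque zone count = 51 + 2 = 53.
A: 12.6 mm over 53 years gives 12.6 / 53 ≈ 0.238 mm/year.
Specimen B: 2.8 mm / 0.238 mm per year = 11.76 years ≈ 12 opaque zones.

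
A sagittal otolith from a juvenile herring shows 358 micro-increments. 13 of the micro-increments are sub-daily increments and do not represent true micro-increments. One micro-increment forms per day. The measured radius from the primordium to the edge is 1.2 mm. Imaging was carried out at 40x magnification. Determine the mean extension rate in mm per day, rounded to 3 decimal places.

0.003 mm per day

True micro-increment count = 358 − 13 = 345.
1.2 mm over 345 days gives 1.2 / 345 ≈ 0.003 mm per day.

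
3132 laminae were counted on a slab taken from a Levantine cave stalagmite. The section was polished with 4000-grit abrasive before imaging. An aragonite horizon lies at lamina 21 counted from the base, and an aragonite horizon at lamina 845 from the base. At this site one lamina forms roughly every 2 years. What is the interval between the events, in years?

Separation: 845 − 21 = 824 laminae.
Multiplying by 2 years per lamina: 824 × 2 = 1648 years.

1648 years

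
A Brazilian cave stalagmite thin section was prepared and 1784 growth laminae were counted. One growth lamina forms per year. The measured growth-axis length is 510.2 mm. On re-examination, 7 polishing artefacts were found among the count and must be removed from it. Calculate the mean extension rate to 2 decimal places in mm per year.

After corrections the count is 1784 − 7 = 1777 growth laminae.
Extension rate ≈ 510.2 / 1777 = 0.29 mm per year.

0.29 mm per year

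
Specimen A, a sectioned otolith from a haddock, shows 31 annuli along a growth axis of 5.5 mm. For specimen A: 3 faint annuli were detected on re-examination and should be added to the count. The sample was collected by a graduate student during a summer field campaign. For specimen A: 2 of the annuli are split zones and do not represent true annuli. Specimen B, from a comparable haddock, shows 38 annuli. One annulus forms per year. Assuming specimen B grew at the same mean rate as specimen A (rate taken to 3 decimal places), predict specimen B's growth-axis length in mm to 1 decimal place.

6.5 mm

Specimen A: adjusted count: 31 − 2 + 3 = 32 annuli.
A: 5.5 mm over 32 years gives 5.5 / 32 ≈ 0.172 mm per year.
For B, 0.172 mm/year × 38 years = 6.5 mm.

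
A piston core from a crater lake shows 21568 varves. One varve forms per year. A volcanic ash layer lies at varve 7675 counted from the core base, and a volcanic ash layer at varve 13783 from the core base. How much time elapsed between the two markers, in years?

The two markers are separated by 13783 − 7675 = 6108 varves.
At one varve per year, 6108 years elapsed between them.

6108 yr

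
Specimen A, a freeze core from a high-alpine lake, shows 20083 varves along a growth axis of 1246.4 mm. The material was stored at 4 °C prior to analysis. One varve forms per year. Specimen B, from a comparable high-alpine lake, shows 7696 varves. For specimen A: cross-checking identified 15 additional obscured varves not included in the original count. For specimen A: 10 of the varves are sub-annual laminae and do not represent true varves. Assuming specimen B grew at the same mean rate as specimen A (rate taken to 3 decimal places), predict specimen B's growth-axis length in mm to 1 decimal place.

Specimen A: after corrections the count is 20083 − 10 + 15 = 20088 varves.
A: Mean rate = 1246.4 mm / 20088 years ≈ 0.062 mm/year.
B's length ≈ 0.062 × 7696 = 477.2 mm.

477.2 mm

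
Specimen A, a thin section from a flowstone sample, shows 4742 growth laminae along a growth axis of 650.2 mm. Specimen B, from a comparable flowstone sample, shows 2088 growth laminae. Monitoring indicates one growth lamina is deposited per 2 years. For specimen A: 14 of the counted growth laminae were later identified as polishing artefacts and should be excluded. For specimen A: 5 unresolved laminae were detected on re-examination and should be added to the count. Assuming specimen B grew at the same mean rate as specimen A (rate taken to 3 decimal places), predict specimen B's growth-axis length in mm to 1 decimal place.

Specimen A: after corrections the count is 4742 − 14 + 5 = 4733 growth laminae.
Specimen A: at 2 years per growth lamina, 4733 × 2 = 9466 years.
A: 650.2 mm over 9466 years gives 650.2 / 9466 ≈ 0.069 mm/year.
Specimen B: at 2 years per growth lamina, 2088 × 2 = 4176 years. B's length ≈ 0.069 × 4176 = 288.1 mm.

288.1 mm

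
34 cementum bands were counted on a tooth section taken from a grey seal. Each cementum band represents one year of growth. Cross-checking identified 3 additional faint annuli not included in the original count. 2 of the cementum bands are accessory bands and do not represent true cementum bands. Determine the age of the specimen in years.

35 years

True cementum band count = 34 − 2 + 3 = 35.
At one cementum band per year, that is 35 years.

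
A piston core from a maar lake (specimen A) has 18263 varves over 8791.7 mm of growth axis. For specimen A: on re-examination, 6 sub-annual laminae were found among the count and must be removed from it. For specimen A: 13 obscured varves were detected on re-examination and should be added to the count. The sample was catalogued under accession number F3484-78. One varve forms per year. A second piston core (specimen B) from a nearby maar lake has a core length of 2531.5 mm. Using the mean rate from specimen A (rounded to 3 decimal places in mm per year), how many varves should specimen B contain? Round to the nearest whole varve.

5263 varves

Specimen A: adjusted count: 18263 − 6 + 13 = 18270 varves.
A: 8791.7 mm over 18270 years gives 8791.7 / 18270 ≈ 0.481 mm/year.
B spans 2531.5 / 0.481 = 5262.99 years ≈ 5263 varves.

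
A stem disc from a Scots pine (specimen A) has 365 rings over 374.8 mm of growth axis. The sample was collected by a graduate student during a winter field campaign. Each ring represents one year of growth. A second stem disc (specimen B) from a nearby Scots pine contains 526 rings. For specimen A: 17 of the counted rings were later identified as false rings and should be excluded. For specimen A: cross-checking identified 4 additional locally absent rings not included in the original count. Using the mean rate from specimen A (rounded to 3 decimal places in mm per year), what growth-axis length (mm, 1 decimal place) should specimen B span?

Specimen A: true ring count = 365 − 17 + 4 = 352.
A: Extension rate ≈ 374.8 / 352 = 1.065 mm/year.
For B, 1.065 mm/year × 526 years = 560.2 mm.

560.2 mm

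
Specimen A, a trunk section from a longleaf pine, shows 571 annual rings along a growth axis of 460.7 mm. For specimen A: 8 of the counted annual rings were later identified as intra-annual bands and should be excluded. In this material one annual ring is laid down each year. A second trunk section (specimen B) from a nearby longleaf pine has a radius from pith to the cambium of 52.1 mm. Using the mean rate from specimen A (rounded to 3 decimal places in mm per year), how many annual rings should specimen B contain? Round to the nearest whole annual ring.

64 annual rings

Specimen A: adjusted count: 571 − 8 = 563 annual rings.
A: Extension rate ≈ 460.7 / 563 = 0.818 mm per year.
B spans 52.1 / 0.818 = 63.69 years ≈ 64 annual rings.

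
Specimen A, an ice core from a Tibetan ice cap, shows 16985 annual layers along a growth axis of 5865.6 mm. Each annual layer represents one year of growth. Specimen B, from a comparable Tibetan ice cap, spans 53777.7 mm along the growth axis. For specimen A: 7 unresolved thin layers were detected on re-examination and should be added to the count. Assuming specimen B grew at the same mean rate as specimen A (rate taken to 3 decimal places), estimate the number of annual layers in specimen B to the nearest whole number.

Specimen A: true annual layer count = 16985 + 7 = 16992.
A: Extension rate ≈ 5865.6 / 16992 = 0.345 mm/year.
For B, 53777.7 / 0.345 = 155877.39 years ≈ 155877 annual layers.

155877 annual layers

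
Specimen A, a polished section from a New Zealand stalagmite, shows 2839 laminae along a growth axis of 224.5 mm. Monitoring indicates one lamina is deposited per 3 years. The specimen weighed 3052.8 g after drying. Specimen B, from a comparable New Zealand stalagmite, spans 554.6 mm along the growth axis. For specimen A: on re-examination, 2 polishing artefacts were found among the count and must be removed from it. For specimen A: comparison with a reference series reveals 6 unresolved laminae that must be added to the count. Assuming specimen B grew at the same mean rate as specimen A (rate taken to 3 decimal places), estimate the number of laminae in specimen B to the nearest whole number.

7110 laminae

Specimen A: correcting the raw count gives 2839 − 2 + 6 = 2843 true laminae.
Specimen A: multiplying by 3 years per lamina: 2843 × 3 = 8529 years.
A: 224.5 mm over 8529 years gives 224.5 / 8529 ≈ 0.026 mm/year.
Specimen B: 554.6 mm / 0.026 mm per year = 21330.77 years; at 3 years per lamina that is 21330.77 / 3 ≈ 7110 laminae.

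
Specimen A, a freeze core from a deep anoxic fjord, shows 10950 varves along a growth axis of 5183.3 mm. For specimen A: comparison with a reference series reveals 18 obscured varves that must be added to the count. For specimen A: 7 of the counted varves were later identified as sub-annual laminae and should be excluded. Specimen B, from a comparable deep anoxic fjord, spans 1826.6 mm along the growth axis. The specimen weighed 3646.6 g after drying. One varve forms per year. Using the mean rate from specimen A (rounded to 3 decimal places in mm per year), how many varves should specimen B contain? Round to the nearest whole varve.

3862 varves

Specimen A: correcting the raw count gives 10950 − 7 + 18 = 10961 true varves.
A: 5183.3 mm over 10961 years gives 5183.3 / 10961 ≈ 0.473 mm/year.
Specimen B: 1826.6 mm / 0.473 mm per year = 3861.73 years ≈ 3862 varves.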